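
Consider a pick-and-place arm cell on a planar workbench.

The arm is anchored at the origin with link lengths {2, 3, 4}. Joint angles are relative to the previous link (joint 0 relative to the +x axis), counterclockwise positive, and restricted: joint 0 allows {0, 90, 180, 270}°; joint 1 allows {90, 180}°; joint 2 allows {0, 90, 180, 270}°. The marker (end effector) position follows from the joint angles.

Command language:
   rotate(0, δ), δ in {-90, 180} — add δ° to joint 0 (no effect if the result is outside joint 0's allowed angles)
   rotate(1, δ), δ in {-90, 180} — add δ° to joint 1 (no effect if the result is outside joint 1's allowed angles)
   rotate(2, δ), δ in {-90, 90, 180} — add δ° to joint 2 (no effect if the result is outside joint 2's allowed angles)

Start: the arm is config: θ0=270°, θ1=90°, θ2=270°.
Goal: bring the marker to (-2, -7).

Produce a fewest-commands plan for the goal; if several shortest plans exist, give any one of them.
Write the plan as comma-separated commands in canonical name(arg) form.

start: config: θ0=270°, θ1=90°, θ2=270°
[1] after rotate(2, 90): config: θ0=270°, θ1=90°, θ2=0°
[2] after rotate(0, -90): config: θ0=180°, θ1=90°, θ2=0°
minimal: 2 command(s), checked below 2.

rotate(2, 90), rotate(0, -90)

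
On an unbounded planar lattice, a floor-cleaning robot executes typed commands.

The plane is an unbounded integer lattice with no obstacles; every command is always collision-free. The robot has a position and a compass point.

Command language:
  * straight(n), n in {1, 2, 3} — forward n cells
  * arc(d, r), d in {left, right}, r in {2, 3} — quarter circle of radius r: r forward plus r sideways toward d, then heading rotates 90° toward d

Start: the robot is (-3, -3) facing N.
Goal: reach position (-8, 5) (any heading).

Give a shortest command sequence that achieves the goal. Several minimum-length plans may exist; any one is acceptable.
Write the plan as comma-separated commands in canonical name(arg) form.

straight(3), arc(left, 2), arc(right, 3)

initial: (-3, -3) facing N
step 1 (straight(3)): (-3, 0) facing N
step 2 (arc(left, 2)): (-5, 2) facing W
step 3 (arc(right, 3)): (-8, 5) facing N
shorter routes all fall short; 3 is best.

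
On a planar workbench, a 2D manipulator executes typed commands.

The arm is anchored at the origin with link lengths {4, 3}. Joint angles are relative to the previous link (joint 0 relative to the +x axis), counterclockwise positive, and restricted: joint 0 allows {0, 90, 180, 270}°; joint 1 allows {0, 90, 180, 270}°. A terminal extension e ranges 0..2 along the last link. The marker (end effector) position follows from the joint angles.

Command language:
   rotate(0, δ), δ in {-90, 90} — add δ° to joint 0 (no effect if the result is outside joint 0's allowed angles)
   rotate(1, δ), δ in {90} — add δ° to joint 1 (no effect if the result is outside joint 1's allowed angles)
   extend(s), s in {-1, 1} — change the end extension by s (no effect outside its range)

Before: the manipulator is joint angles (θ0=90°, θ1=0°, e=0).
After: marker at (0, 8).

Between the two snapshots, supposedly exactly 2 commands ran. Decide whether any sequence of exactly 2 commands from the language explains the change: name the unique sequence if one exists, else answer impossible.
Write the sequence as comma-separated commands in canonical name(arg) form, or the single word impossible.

extend(-1), extend(1)

key: order matters: swapping extend(-1) and extend(1) lands elsewhere
begin: joint angles (θ0=90°, θ1=0°, e=0)
[1] after extend(-1): joint angles (θ0=90°, θ1=0°, e=0)
[2] after extend(1): joint angles (θ0=90°, θ1=0°, e=1)
uniquely the one of 25 2-step routes that fits.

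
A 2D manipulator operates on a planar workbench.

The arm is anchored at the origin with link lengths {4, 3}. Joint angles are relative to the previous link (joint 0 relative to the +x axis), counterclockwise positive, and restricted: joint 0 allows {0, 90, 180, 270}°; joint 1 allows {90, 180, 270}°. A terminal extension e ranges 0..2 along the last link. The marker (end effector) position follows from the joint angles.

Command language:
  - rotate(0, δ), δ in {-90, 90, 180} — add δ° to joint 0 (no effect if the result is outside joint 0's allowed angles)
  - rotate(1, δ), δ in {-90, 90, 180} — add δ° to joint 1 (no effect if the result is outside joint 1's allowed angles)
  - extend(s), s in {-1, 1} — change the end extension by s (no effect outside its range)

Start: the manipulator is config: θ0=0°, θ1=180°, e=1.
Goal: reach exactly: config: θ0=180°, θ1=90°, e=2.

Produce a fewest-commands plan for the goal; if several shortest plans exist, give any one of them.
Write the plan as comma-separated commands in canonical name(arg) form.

t0: config: θ0=0°, θ1=180°, e=1
t=1 rotate(0, 180) ⇒ config: θ0=180°, θ1=180°, e=1
t=2 extend(1) ⇒ config: θ0=180°, θ1=180°, e=2
t=3 rotate(1, -90) ⇒ config: θ0=180°, θ1=90°, e=2
no 2-step plan works, so 3 is optimal.

rotate(0, 180), extend(1), rotate(1, -90)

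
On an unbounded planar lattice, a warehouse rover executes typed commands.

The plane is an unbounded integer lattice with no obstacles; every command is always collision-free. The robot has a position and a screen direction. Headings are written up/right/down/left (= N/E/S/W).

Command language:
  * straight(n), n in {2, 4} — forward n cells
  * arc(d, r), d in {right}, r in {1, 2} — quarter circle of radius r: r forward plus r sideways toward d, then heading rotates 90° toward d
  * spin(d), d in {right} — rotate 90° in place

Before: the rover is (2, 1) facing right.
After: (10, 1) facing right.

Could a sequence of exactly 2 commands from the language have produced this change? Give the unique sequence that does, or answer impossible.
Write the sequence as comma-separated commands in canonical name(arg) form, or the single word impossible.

key: heading stays E — no command in the sequence turns
start: (2, 1) facing right
1. straight(4) → (6, 1) facing right
2. straight(4) → (10, 1) facing right
all 25 alternatives checked — unique.

straight(4), straight(4)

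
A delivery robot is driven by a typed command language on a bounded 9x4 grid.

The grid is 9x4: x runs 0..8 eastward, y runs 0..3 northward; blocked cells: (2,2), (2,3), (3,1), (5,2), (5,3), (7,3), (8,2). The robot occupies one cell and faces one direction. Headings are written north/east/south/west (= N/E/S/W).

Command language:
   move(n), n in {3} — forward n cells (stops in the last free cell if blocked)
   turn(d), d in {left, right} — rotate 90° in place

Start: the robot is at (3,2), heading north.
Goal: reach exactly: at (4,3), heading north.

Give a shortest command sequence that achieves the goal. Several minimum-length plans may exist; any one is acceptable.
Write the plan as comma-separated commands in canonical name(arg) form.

turn(right), move(3), turn(left), move(3)

start: at (3,2), heading north
[1] after turn(right): at (3,2), heading east
[2] after move(3): at (4,2), heading east
[3] after turn(left): at (4,2), heading north
[4] after move(3): at (4,3), heading north
no 3-step plan works, so 4 is optimal.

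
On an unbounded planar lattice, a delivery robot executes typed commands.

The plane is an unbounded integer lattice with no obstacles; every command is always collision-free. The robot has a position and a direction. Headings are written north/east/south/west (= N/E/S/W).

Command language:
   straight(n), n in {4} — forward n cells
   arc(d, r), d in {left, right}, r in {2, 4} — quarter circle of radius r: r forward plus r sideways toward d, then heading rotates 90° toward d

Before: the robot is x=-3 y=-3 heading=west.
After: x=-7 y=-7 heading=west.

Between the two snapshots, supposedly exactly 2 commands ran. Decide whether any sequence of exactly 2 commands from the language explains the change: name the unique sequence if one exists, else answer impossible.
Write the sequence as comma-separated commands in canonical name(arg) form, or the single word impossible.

arc(left, 2), arc(right, 2)

key: running arc(right, 2) before arc(left, 2) would end elsewhere — order is forced
initial: x=-3 y=-3 heading=west
[1] after arc(left, 2): x=-5 y=-5 heading=south
[2] after arc(right, 2): x=-7 y=-7 heading=west
all 25 alternatives checked — unique.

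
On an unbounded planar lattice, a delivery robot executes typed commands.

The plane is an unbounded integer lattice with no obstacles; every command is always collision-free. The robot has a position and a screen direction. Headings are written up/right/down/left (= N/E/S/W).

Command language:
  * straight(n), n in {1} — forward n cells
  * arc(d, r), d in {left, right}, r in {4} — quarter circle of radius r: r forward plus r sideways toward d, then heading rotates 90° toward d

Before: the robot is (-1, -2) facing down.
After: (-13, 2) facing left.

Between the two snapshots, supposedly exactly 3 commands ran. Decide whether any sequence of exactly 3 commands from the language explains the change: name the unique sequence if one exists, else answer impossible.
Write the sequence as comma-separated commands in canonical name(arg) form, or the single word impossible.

arc(right, 4), arc(right, 4), arc(left, 4)

key: order matters: swapping arc(right, 4) and arc(left, 4) lands elsewhere
initial: (-1, -2) facing down
[1] after arc(right, 4): (-5, -6) facing left
[2] after arc(right, 4): (-9, -2) facing up
[3] after arc(left, 4): (-13, 2) facing left
uniquely the one of 27 3-step routes that fits.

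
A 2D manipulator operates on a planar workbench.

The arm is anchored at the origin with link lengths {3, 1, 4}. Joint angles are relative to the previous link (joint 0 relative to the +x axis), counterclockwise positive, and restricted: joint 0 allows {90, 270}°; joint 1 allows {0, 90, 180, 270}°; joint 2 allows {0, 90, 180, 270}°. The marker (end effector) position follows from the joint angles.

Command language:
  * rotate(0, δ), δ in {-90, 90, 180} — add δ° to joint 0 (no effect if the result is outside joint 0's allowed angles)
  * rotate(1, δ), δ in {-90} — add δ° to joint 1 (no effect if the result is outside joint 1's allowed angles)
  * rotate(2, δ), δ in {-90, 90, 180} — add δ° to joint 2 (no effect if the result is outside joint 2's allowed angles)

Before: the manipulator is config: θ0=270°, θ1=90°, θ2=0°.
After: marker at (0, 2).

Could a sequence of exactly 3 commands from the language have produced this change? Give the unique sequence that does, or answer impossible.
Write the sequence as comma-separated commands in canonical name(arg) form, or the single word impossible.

begin: config: θ0=270°, θ1=90°, θ2=0°
[1] after rotate(1, -90): config: θ0=270°, θ1=0°, θ2=0°
[2] after rotate(1, -90): config: θ0=270°, θ1=270°, θ2=0°
[3] after rotate(1, -90): config: θ0=270°, θ1=180°, θ2=0°
no rival 3-sequence matches.

rotate(1, -90), rotate(1, -90), rotate(1, -90)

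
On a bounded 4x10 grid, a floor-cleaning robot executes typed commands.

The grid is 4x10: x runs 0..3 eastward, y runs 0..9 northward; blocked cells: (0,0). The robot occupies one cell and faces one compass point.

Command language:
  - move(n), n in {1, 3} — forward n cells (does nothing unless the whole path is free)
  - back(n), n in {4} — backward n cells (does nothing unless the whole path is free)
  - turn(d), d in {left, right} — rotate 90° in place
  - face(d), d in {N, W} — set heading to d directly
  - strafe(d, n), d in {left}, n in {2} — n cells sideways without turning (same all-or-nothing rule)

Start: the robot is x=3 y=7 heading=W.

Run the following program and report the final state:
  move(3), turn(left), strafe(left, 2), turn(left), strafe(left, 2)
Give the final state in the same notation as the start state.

initial: x=3 y=7 heading=W
step 1 (move(3)): x=0 y=7 heading=W
step 2 (turn(left)): x=0 y=7 heading=S
step 3 (strafe(left, 2)): x=2 y=7 heading=S
step 4 (turn(left)): x=2 y=7 heading=E
step 5 (strafe(left, 2)): x=2 y=9 heading=E

x=2 y=9 heading=E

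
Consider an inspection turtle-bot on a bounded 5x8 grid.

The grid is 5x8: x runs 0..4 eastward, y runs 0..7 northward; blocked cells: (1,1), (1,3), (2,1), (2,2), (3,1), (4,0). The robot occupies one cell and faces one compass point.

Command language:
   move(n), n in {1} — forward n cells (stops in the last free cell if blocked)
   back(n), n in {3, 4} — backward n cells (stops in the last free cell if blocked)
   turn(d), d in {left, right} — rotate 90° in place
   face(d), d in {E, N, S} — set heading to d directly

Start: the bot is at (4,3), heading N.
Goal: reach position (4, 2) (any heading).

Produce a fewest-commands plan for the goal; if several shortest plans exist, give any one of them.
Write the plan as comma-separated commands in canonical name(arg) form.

face(S), move(1)

begin: at (4,3), heading N
t=1 face(S) ⇒ at (4,3), heading S
t=2 move(1) ⇒ at (4,2), heading S
nothing shorter than 2 reaches the goal.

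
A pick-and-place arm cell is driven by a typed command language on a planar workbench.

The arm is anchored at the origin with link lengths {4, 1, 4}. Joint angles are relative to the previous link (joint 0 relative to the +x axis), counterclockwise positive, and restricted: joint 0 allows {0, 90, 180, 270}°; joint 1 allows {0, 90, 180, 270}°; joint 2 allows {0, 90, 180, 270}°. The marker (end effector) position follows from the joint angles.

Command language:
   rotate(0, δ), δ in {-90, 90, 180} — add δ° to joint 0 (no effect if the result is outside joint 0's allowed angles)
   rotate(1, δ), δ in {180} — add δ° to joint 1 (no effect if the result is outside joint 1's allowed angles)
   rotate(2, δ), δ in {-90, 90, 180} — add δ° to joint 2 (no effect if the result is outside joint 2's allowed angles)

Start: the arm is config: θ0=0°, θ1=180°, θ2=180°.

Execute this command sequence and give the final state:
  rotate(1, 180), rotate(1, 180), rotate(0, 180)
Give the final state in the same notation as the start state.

t0: config: θ0=0°, θ1=180°, θ2=180°
[1] after rotate(1, 180): config: θ0=0°, θ1=0°, θ2=180°
[2] after rotate(1, 180): config: θ0=0°, θ1=180°, θ2=180°
[3] after rotate(0, 180): config: θ0=180°, θ1=180°, θ2=180°

config: θ0=180°, θ1=180°, θ2=180°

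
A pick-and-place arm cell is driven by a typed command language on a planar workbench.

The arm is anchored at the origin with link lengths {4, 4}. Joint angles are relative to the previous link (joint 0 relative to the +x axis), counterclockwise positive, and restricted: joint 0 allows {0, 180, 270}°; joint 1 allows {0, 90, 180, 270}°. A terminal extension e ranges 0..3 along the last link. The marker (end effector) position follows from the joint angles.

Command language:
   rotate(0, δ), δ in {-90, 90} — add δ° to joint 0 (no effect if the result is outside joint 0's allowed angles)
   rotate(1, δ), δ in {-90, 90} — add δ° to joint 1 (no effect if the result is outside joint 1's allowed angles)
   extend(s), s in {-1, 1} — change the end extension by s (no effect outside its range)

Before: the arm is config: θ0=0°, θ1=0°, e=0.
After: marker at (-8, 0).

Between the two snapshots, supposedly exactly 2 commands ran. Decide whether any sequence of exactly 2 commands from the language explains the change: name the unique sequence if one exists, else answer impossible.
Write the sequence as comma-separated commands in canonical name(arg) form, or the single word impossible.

rotate(0, -90), rotate(0, -90)

initial: config: θ0=0°, θ1=0°, e=0
t=1 rotate(0, -90) ⇒ config: θ0=270°, θ1=0°, e=0
t=2 rotate(0, -90) ⇒ config: θ0=180°, θ1=0°, e=0
uniquely the one of 36 2-step routes that fits.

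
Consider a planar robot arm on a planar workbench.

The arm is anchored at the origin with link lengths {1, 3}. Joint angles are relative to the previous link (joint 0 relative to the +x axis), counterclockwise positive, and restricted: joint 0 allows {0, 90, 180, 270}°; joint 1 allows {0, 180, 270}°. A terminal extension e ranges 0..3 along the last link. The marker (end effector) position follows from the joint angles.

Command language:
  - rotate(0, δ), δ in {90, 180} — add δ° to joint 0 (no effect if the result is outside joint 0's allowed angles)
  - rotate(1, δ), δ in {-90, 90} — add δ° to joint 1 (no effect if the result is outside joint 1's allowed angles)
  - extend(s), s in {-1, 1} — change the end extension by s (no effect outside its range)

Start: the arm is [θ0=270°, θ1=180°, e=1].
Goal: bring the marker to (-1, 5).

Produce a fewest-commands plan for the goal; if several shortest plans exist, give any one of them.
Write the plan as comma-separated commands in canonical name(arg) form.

rotate(0, 180), rotate(1, 90), rotate(0, 90), extend(1)

start: [θ0=270°, θ1=180°, e=1]
[1] after rotate(0, 180): [θ0=90°, θ1=180°, e=1]
[2] after rotate(1, 90): [θ0=90°, θ1=270°, e=1]
[3] after rotate(0, 90): [θ0=180°, θ1=270°, e=1]
[4] after extend(1): [θ0=180°, θ1=270°, e=2]
shorter routes all fall short; 4 is best.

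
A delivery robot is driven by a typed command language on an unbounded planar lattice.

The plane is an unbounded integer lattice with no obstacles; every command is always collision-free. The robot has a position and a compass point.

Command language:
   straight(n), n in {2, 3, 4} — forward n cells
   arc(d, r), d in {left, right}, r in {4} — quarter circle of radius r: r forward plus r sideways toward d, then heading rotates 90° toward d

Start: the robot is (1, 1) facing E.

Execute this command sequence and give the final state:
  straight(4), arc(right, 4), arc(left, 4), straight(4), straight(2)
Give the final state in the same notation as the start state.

(19, -7) facing E

t0: (1, 1) facing E
t=1 straight(4) ⇒ (5, 1) facing E
t=2 arc(right, 4) ⇒ (9, -3) facing S
t=3 arc(left, 4) ⇒ (13, -7) facing E
t=4 straight(4) ⇒ (17, -7) facing E
t=5 straight(2) ⇒ (19, -7) facing E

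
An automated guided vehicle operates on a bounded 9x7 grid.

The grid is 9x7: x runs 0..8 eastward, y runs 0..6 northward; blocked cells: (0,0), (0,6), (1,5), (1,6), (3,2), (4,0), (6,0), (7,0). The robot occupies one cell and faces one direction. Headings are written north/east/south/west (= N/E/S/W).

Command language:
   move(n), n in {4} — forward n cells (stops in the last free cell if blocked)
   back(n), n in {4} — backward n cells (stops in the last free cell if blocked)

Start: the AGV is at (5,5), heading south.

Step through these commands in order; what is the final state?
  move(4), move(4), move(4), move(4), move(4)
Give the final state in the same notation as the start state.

at (5,0), heading south

initial: at (5,5), heading south
t=1 move(4) ⇒ at (5,1), heading south
t=2 move(4) ⇒ at (5,0), heading south
t=3 move(4) ⇒ at (5,0), heading south
t=4 move(4) ⇒ at (5,0), heading south
t=5 move(4) ⇒ at (5,0), heading south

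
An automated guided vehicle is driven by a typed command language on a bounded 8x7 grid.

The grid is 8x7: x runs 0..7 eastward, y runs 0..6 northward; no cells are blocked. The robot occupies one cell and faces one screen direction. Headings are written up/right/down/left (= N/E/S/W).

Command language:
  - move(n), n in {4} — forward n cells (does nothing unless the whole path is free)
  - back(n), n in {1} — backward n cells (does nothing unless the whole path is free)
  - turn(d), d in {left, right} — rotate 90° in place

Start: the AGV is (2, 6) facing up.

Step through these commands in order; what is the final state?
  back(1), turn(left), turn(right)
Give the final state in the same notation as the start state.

from: (2, 6) facing up
step 1 (back(1)): (2, 5) facing up
step 2 (turn(left)): (2, 5) facing left
step 3 (turn(right)): (2, 5) facing up

(2, 5) facing up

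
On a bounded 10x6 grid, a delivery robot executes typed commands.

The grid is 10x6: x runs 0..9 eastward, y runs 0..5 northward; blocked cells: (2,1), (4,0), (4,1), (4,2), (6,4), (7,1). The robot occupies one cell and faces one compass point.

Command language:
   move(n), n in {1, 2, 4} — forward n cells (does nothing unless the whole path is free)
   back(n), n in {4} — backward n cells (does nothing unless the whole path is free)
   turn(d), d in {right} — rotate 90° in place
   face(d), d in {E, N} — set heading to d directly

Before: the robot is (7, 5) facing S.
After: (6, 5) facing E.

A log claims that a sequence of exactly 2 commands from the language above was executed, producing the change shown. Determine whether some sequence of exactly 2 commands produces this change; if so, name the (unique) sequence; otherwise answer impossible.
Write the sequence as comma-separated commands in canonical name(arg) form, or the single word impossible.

impossible

all 49 sequences checked — none match.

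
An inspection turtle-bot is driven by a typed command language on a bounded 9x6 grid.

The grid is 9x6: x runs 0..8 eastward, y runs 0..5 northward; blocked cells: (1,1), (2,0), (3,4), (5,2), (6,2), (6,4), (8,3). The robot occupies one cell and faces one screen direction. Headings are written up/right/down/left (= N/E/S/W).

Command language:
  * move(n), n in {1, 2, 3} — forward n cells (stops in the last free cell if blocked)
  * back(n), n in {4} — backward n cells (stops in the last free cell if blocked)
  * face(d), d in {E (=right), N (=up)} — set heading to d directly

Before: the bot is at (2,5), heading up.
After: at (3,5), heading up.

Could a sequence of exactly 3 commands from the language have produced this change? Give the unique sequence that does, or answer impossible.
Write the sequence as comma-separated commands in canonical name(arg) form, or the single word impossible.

face(E), move(1), face(N)

key: running face(N) before face(E) would end elsewhere — order is forced
begin: at (2,5), heading up
1. face(E) → at (2,5), heading right
2. move(1) → at (3,5), heading right
3. face(N) → at (3,5), heading up
all 216 alternatives checked — unique.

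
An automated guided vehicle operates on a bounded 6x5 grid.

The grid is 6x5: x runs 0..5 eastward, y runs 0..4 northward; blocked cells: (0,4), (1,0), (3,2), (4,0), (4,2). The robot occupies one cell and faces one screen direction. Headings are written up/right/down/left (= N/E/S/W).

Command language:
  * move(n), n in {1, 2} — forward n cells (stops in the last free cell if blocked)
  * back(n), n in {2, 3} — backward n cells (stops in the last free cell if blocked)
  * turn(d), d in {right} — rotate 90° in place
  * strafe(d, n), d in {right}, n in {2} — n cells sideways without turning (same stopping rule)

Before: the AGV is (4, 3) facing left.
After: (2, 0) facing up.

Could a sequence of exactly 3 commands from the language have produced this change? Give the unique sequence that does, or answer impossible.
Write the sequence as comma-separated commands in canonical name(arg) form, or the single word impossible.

key: order matters: swapping move(2) and back(3) lands elsewhere
begin: (4, 3) facing left
step 1 (move(2)): (2, 3) facing left
step 2 (turn(right)): (2, 3) facing up
step 3 (back(3)): (2, 0) facing up
no rival 3-sequence matches.

move(2), turn(right), back(3)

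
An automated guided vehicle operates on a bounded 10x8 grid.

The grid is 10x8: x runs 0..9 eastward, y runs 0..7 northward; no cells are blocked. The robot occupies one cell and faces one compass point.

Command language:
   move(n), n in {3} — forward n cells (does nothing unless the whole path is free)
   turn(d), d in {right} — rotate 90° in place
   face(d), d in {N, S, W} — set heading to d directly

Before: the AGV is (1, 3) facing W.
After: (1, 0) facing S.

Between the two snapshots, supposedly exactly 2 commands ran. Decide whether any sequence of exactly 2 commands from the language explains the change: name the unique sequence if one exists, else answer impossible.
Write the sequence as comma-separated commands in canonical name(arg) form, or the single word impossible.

key: running move(3) before face(S) would end elsewhere — order is forced
begin: (1, 3) facing W
t=1 face(S) ⇒ (1, 3) facing S
t=2 move(3) ⇒ (1, 0) facing S
all 25 alternatives checked — unique.

face(S), move(3)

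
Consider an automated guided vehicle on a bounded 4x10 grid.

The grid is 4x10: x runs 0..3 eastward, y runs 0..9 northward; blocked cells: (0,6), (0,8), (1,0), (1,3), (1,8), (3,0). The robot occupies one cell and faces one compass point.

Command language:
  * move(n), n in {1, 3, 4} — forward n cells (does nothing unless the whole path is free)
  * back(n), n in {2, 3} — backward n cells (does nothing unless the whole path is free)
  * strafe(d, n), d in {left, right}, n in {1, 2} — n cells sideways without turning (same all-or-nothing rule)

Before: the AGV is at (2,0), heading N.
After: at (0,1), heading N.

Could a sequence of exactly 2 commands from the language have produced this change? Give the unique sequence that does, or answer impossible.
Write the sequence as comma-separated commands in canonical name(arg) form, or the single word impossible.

move(1), strafe(left, 2)

key: still facing N at the end — nothing in the sequence rotates
start: at (2,0), heading N
step 1 (move(1)): at (2,1), heading N
step 2 (strafe(left, 2)): at (0,1), heading N
uniquely the one of 81 2-step routes that fits.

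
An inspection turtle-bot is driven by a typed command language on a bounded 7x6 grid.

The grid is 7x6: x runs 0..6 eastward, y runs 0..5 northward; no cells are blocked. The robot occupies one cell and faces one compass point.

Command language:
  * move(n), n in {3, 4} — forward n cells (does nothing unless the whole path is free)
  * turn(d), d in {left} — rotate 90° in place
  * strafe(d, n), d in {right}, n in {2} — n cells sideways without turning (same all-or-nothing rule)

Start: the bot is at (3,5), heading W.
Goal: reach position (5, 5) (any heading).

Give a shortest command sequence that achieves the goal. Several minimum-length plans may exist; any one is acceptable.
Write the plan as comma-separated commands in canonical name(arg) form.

begin: at (3,5), heading W
step 1 (turn(left)): at (3,5), heading S
step 2 (strafe(right, 2)): at (1,5), heading S
step 3 (turn(left)): at (1,5), heading E
step 4 (move(4)): at (5,5), heading E
minimal: 4 command(s), checked below 4.

turn(left), strafe(right, 2), turn(left), move(4)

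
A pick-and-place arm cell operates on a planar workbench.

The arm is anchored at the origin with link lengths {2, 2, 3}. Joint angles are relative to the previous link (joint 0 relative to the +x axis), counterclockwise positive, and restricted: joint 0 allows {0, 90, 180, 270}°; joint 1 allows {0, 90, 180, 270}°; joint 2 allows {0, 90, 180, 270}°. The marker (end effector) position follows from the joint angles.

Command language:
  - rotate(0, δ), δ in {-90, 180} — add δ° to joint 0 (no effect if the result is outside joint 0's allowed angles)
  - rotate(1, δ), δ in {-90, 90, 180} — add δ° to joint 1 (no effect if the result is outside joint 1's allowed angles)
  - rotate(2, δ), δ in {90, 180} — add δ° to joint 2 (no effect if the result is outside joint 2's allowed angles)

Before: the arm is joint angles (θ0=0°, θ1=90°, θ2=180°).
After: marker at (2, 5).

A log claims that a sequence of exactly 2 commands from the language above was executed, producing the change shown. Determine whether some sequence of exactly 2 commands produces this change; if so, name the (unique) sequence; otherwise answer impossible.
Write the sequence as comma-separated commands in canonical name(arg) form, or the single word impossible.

from: joint angles (θ0=0°, θ1=90°, θ2=180°)
1. rotate(2, 90) → joint angles (θ0=0°, θ1=90°, θ2=270°)
2. rotate(2, 90) → joint angles (θ0=0°, θ1=90°, θ2=0°)
no other 2-command option fits: unique.

rotate(2, 90), rotate(2, 90)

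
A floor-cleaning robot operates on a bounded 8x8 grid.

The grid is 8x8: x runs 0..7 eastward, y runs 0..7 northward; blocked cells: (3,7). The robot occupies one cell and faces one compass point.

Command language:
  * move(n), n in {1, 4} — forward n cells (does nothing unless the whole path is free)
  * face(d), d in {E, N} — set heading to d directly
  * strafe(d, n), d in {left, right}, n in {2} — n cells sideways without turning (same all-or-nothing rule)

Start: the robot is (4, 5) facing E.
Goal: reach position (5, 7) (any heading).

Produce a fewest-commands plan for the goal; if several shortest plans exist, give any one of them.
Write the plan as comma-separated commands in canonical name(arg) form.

t0: (4, 5) facing E
1. strafe(left, 2) → (4, 7) facing E
2. move(1) → (5, 7) facing E
no 1-step plan works, so 2 is optimal.

strafe(left, 2), move(1)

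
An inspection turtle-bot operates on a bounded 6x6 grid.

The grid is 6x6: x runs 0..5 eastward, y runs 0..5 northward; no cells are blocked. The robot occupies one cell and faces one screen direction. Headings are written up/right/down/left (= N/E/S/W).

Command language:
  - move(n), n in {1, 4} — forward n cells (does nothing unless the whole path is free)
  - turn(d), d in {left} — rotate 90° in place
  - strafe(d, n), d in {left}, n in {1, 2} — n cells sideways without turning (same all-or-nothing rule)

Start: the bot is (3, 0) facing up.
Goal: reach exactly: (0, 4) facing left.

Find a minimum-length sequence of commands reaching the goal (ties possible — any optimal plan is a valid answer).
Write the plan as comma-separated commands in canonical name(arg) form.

strafe(left, 2), strafe(left, 1), move(4), turn(left)

begin: (3, 0) facing up
[1] after strafe(left, 2): (1, 0) facing up
[2] after strafe(left, 1): (0, 0) facing up
[3] after move(4): (0, 4) facing up
[4] after turn(left): (0, 4) facing left
no 3-step plan works, so 4 is optimal.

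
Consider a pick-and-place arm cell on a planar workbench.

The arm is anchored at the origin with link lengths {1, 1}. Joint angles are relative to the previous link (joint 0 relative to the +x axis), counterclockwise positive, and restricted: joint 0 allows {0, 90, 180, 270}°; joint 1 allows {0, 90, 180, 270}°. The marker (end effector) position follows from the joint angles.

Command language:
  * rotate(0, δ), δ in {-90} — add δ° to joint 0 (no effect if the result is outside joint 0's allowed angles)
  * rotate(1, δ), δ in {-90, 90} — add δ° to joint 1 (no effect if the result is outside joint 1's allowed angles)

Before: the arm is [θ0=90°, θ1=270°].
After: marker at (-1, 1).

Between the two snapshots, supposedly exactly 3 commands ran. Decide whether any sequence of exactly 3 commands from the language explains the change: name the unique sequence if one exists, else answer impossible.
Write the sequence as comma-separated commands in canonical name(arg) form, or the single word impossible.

begin: [θ0=90°, θ1=270°]
t=1 rotate(0, -90) ⇒ [θ0=0°, θ1=270°]
t=2 rotate(0, -90) ⇒ [θ0=270°, θ1=270°]
t=3 rotate(0, -90) ⇒ [θ0=180°, θ1=270°]
no other 3-command option fits: unique.

rotate(0, -90), rotate(0, -90), rotate(0, -90)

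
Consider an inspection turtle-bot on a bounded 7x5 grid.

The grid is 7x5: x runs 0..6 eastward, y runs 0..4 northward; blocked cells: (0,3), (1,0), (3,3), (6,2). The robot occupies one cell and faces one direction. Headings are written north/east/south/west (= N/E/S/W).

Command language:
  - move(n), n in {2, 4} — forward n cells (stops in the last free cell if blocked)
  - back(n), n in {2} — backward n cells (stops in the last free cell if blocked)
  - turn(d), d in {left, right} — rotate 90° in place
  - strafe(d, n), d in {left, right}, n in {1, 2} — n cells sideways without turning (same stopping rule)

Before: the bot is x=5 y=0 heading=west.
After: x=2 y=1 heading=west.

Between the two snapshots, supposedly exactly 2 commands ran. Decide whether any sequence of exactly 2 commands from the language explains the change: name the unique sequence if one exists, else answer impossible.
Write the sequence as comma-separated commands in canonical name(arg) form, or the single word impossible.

move(4), strafe(right, 1)

key: order matters: swapping move(4) and strafe(right, 1) lands elsewhere
from: x=5 y=0 heading=west
[1] after move(4): x=2 y=0 heading=west
[2] after strafe(right, 1): x=2 y=1 heading=west
no other 2-command option fits: unique.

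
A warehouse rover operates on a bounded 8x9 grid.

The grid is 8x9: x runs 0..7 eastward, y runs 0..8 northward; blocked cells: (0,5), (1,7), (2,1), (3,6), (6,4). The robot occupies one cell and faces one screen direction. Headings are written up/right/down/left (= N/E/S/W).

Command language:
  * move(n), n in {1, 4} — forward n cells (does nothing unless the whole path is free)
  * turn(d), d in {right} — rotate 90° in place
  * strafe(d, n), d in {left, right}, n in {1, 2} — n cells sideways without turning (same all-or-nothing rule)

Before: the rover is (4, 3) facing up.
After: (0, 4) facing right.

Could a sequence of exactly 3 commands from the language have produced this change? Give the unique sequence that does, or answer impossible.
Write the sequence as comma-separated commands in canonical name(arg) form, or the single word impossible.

impossible

no 3-step route produces this change.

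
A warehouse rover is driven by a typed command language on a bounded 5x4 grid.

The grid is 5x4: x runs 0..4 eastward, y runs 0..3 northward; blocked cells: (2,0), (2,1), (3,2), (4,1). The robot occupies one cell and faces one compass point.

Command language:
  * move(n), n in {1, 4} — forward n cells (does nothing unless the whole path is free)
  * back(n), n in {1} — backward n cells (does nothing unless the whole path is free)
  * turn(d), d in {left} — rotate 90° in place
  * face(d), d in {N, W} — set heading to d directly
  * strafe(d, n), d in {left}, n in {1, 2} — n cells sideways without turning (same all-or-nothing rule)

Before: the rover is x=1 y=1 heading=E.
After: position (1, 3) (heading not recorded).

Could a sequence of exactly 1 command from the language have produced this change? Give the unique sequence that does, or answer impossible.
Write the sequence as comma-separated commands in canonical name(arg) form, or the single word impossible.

initial: x=1 y=1 heading=E
t=1 strafe(left, 2) ⇒ x=1 y=3 heading=E
no other 1-command option fits: unique.

strafe(left, 2)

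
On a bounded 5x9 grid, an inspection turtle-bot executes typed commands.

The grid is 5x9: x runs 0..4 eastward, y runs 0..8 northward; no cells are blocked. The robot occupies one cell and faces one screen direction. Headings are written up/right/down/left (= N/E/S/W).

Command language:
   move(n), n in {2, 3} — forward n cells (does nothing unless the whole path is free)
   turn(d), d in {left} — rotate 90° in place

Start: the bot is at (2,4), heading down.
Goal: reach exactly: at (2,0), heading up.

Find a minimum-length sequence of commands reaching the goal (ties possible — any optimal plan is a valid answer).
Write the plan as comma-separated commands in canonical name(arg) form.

from: at (2,4), heading down
t=1 move(2) ⇒ at (2,2), heading down
t=2 move(2) ⇒ at (2,0), heading down
t=3 turn(left) ⇒ at (2,0), heading right
t=4 turn(left) ⇒ at (2,0), heading up
nothing shorter than 4 reaches the goal.

move(2), move(2), turn(left), turn(left)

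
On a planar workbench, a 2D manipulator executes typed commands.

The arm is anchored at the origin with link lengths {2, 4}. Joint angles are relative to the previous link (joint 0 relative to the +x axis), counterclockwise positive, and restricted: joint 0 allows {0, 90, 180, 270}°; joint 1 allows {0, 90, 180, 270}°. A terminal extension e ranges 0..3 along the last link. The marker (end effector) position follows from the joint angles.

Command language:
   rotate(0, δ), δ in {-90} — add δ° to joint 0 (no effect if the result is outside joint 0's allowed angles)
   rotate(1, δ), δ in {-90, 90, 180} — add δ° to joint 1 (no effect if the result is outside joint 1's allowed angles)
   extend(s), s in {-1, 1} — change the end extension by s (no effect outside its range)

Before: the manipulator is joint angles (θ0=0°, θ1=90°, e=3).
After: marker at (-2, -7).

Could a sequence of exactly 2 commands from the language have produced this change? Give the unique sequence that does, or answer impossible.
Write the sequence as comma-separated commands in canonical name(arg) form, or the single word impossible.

t0: joint angles (θ0=0°, θ1=90°, e=3)
step 1 (rotate(0, -90)): joint angles (θ0=270°, θ1=90°, e=3)
step 2 (rotate(0, -90)): joint angles (θ0=180°, θ1=90°, e=3)
no rival 2-sequence matches.

rotate(0, -90), rotate(0, -90)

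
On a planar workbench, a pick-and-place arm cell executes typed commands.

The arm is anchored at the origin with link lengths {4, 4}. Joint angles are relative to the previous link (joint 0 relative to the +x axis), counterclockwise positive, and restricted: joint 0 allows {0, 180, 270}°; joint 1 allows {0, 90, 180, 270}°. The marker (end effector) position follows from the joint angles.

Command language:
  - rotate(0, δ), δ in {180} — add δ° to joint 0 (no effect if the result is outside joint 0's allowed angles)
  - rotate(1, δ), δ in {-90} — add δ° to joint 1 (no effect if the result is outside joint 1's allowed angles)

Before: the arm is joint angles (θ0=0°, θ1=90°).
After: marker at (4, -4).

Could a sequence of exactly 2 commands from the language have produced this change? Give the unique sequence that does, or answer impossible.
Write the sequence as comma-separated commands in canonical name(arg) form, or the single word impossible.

rotate(1, -90), rotate(1, -90)

begin: joint angles (θ0=0°, θ1=90°)
t=1 rotate(1, -90) ⇒ joint angles (θ0=0°, θ1=0°)
t=2 rotate(1, -90) ⇒ joint angles (θ0=0°, θ1=270°)
no other 2-command option fits: unique.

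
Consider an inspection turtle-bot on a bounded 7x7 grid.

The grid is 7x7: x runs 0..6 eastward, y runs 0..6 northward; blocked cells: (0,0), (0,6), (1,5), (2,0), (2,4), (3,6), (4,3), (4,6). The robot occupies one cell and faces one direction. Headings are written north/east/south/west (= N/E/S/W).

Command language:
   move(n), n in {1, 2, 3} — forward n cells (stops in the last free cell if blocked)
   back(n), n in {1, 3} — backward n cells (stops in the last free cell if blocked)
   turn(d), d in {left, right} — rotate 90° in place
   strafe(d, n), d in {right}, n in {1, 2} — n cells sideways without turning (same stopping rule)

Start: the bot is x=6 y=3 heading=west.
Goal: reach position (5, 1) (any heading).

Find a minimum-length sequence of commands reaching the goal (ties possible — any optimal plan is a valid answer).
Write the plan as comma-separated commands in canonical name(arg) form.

turn(left), strafe(right, 2), move(2)

initial: x=6 y=3 heading=west
t=1 turn(left) ⇒ x=6 y=3 heading=south
t=2 strafe(right, 2) ⇒ x=5 y=3 heading=south
t=3 move(2) ⇒ x=5 y=1 heading=south
shorter routes all fall short; 3 is best.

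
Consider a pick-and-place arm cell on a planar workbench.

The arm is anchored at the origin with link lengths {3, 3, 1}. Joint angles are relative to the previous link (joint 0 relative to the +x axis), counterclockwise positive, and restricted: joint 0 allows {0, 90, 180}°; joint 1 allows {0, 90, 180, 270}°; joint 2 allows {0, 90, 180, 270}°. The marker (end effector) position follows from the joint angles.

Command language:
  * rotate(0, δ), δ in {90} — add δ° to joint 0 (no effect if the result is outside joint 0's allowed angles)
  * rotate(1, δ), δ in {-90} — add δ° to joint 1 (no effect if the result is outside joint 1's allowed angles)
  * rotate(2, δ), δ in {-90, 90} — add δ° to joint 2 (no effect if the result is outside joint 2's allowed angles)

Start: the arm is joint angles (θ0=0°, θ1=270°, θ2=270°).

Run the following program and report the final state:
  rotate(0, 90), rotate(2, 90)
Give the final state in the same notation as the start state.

joint angles (θ0=90°, θ1=270°, θ2=0°)

start: joint angles (θ0=0°, θ1=270°, θ2=270°)
1. rotate(0, 90) → joint angles (θ0=90°, θ1=270°, θ2=270°)
2. rotate(2, 90) → joint angles (θ0=90°, θ1=270°, θ2=0°)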